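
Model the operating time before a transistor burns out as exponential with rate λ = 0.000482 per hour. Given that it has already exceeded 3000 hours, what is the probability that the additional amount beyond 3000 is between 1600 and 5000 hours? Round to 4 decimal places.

Memoryless: the residual past 3000 is again Exp(λ).
P(1600 < residual < 5000) = e^(−λ·1600) − e^(−λ·5000) = 0.46246 − 0.08982 ≈ 0.3726.

0.3726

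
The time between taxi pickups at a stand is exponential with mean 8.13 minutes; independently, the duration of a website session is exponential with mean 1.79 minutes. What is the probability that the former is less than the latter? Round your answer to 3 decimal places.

λ_1 = 1/8.13 = 0.123001, λ_2 = 1/1.79 = 0.558659.
For independent exponentials, P(the former < the latter) = λ_1/(λ_1+λ_2) = 0.123001/0.68166 ≈ 0.180.

0.180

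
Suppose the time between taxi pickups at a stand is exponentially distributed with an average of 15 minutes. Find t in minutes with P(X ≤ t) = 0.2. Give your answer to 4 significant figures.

3.347

The rate is λ = 1/15 = 0.0666667 per minute.
Set 1 − e^(−λt) = 0.2, so t = −ln(0.8)/λ = 0.22314/0.0666667 ≈ 3.34715 minutes.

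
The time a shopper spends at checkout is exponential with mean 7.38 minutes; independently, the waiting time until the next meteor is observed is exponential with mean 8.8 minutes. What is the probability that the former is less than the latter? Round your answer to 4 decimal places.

0.5439

λ_1 = 1/7.38 = 0.135501, λ_2 = 1/8.8 = 0.113636.
For independent exponentials, P(the former < the latter) = λ_1/(λ_1+λ_2) = 0.135501/0.249138 ≈ 0.5439.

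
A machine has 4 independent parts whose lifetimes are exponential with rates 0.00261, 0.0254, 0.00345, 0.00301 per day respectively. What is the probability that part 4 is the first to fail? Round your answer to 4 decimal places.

0.0873

The time to first failure is exponential with rate Σλ = 0.00261 + 0.0254 + 0.00345 + 0.00301 = 0.03447.
P(part 4 first) = λ_4/Σλ = 0.00301/0.03447 ≈ 0.0873.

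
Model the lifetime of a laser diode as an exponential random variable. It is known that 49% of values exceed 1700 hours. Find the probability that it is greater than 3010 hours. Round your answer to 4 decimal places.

0.2828

e^(−λ·1700) = 0.49 ⇒ λ = −ln(0.49)/1700 = 0.000419618.
P(X > 3010) = e^(−0.000419618·3010) = e^(−1.263) ≈ 0.2828.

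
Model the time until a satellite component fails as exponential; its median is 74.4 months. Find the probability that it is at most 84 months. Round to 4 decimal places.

For an exponential, median = ln(2)/λ, so λ = ln 2 / 74.4 = 0.00931649 per month.
P(X ≤ 84) = 1 − e^(−λ·84) = 1 − e^(−0.78259) ≈ 0.5428.

0.5428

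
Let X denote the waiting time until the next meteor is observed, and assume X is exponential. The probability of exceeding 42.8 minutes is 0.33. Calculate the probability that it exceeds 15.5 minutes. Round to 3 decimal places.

e^(−λ·42.8) = 0.33 ⇒ λ = −ln(0.33)/42.8 = 0.0259033.
P(X > 15.5) = e^(−0.0259033·15.5) = e^(−0.4015) ≈ 0.669.

0.669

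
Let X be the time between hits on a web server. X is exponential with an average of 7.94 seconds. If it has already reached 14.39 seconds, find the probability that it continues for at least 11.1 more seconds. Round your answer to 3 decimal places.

0.247

The rate is λ = 1/7.94 = 0.125945 per second.
The exponential is memoryless, so the remaining time is again Exp(λ): the condition X > 14.39 is irrelevant.
P(X > 11.1) = e^(−1.398) ≈ 0.247.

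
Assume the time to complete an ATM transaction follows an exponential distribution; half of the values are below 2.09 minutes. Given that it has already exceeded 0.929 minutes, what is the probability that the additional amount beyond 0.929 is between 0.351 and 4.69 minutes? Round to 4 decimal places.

For an exponential, median = ln(2)/λ, so λ = ln 2 / 2.09 = 0.331649 per minute.
Memoryless: the residual past 0.929 is again Exp(λ).
P(0.351 < residual < 4.69) = e^(−λ·0.351) − e^(−λ·4.69) = 0.89011 − 0.21110 ≈ 0.6790.

0.6790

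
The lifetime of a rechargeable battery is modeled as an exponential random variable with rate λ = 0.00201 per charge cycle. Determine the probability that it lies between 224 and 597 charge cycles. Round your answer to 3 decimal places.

P(224 < X < 597) = e^(−λ·224) − e^(−λ·597) = 0.63748 − 0.30120 ≈ 0.336.

0.336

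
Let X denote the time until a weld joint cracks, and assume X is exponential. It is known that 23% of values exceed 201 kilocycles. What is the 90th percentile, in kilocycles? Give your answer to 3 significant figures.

e^(−λ·201) = 0.23 ⇒ λ = −ln(0.23)/201 = 0.00731182.
90th percentile: 1 − e^(−λt) = 0.9, t = −ln(0.1)/λ = 314.913 kilocycles.

315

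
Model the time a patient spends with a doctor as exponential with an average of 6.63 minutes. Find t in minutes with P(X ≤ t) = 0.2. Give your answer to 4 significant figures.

1.479

The rate is λ = 1/6.63 = 0.15083 per minute.
Set 1 − e^(−λt) = 0.2, so t = −ln(0.8)/λ = 0.22314/0.15083 ≈ 1.47944 minutes.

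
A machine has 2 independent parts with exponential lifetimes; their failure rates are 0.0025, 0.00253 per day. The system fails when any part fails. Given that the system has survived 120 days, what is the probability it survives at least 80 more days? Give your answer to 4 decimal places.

0.6687

Time to first failure ~ Exp(Σλ) with Σλ = 0.00503.
By memorylessness, P(T > 120+80 | T > 120) = P(T > 80) = e^(−0.00503·80) ≈ 0.6687.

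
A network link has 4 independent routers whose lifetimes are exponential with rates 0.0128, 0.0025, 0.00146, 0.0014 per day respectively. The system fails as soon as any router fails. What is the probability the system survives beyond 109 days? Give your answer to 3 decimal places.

0.138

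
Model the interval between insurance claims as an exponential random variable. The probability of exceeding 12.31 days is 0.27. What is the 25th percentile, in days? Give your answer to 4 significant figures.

2.705

e^(−λ·12.31) = 0.27 ⇒ λ = −ln(0.27)/12.31 = 0.106363.
25th percentile: 1 − e^(−λt) = 0.25, t = −ln(0.75)/λ = 2.70471 days.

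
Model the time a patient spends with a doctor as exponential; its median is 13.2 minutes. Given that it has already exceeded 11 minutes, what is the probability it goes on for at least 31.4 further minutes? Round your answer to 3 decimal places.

0.192

For an exponential, median = ln(2)/λ, so λ = ln 2 / 13.2 = 0.0525112 per minute.
P(X > s+t | X > s) = e^(−λ(s+t))/e^(−λs) = e^(−λt), independent of s = 11.
P(X > 31.4) = e^(−1.6489) ≈ 0.192.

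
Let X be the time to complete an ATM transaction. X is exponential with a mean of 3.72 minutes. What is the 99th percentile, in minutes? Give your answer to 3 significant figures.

17.1

The rate is λ = 1/3.72 = 0.268817 per minute.
Set 1 − e^(−λt) = 0.99, so t = −ln(0.01)/λ = 4.6052/0.268817 ≈ 17.1312 minutes.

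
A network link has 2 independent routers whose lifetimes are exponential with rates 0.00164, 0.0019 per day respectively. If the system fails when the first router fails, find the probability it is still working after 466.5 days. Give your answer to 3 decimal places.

The time to first failure is exponential with rate Σλ = 0.00164 + 0.0019 = 0.00354.
P(min > 466.5) = e^(−0.00354·466.5) = e^(−1.6514) ≈ 0.192.

0.192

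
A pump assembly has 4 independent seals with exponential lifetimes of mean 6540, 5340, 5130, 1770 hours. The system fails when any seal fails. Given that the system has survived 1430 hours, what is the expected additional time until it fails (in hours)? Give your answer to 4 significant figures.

909.0

First-failure rate Σλ = 1/6540 + 1/5340 + 1/5130 + 1/1770 = 0.00110007.
By memorylessness the expected residual is 1/Σλ = 909.029 hours, regardless of the 1430 already elapsed.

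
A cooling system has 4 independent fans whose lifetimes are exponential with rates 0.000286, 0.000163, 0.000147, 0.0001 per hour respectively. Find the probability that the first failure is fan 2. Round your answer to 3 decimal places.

0.234

The time to first failure is exponential with rate Σλ = 0.000286 + 0.000163 + 0.000147 + 0.0001 = 0.000696.
P(fan 2 first) = λ_2/Σλ = 0.000163/0.000696 ≈ 0.234.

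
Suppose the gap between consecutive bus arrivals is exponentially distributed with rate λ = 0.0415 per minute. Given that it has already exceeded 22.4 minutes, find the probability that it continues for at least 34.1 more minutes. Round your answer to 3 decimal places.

P(X > s+t | X > s) = e^(−λ(s+t))/e^(−λs) = e^(−λt), independent of s = 22.4.
P(X > 34.1) = e^(−1.4152) ≈ 0.243.

0.243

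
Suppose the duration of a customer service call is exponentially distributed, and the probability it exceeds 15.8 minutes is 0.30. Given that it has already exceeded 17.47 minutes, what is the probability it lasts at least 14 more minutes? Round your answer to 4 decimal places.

0.3441

From e^(−λ·15.8) = 0.30, λ = −ln(0.30)/15.8 = 0.0762008.
Memoryless: P(X > 17.47+14 | X > 17.47) = P(X > 14) = e^(−0.0762008·14) ≈ 0.3441.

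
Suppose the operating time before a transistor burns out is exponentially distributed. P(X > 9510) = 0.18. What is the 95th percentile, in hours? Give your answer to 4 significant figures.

e^(−λ·9510) = 0.18 ⇒ λ = −ln(0.18)/9510 = 0.000180315.
95th percentile: 1 − e^(−λt) = 0.95, t = −ln(0.05)/λ = 16613.9 hours.

16610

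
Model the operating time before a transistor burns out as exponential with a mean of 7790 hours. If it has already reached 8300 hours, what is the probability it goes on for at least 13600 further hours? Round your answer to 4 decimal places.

The rate is λ = 1/7790 = 0.00012837 per hour.
By the memoryless property, P(X > 8300+13600 | X > 8300) = P(X > 13600).
P(X > 13600) = e^(−1.7458) ≈ 0.1745.

0.1745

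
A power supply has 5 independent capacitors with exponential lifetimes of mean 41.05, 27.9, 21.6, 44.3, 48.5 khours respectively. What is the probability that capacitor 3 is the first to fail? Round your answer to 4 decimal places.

0.3093

Rates: λ_i = 1/mean_i → 0.0243605, 0.0358423, 0.0462963, 0.0225734, 0.0206186; Σλ = 0.149691.
P(capacitor 3 first) = λ_3/Σλ = 0.0462963/0.149691 ≈ 0.3093.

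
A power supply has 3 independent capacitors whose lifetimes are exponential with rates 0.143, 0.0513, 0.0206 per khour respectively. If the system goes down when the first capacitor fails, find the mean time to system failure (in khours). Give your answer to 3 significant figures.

The time to first failure is exponential with rate Σλ = 0.143 + 0.0513 + 0.0206 = 0.2149.
E[min] = 1/Σλ = 1/0.2149 = 4.65333 khours.

4.65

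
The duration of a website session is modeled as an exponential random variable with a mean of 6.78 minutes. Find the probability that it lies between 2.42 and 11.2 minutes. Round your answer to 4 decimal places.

0.5081

The rate is λ = 1/6.78 = 0.147493 per minute.
P(2.42 < X < 11.2) = e^(−λ·2.42) − e^(−λ·11.2) = 0.69982 − 0.19168 ≈ 0.5081.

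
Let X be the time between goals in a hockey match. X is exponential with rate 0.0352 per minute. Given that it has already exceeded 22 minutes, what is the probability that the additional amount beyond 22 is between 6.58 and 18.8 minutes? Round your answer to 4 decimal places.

0.2773

Memoryless: the residual past 22 is again Exp(λ).
P(6.58 < residual < 18.8) = e^(−λ·6.58) − e^(−λ·18.8) = 0.79325 − 0.51594 ≈ 0.2773.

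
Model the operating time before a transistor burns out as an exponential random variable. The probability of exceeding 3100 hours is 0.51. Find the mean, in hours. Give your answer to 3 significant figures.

4600

e^(−λ·3100) = 0.51 ⇒ λ = −ln(0.51)/3100 = 0.000217208.
Mean = 1/λ = 4603.88 hours.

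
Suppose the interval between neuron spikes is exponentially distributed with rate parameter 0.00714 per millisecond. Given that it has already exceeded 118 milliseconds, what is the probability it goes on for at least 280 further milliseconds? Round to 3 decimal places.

0.135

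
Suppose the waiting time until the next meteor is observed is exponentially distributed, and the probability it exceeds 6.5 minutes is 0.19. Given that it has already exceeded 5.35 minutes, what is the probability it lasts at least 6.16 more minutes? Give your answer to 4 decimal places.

0.2072

From e^(−λ·6.5) = 0.19, λ = −ln(0.19)/6.5 = 0.255497.
Memoryless: P(X > 5.35+6.16 | X > 5.35) = P(X > 6.16) = e^(−0.255497·6.16) ≈ 0.2072.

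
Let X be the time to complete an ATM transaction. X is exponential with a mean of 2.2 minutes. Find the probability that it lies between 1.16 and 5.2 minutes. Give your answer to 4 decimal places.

0.4961

The rate is λ = 1/2.2 = 0.454545 per minute.
P(1.16 < X < 5.2) = e^(−λ·1.16) − e^(−λ·5.2) = 0.59021 − 0.09408 ≈ 0.4961.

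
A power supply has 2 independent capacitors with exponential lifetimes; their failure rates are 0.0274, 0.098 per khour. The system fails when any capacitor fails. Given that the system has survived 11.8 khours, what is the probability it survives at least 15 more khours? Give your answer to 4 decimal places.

Time to first failure ~ Exp(Σλ) with Σλ = 0.1254.
By memorylessness, P(T > 11.8+15 | T > 11.8) = P(T > 15) = e^(−0.1254·15) ≈ 0.1524.

0.1524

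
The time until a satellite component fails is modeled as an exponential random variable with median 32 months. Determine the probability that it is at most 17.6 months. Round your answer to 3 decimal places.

For an exponential, median = ln(2)/λ, so λ = ln 2 / 32 = 0.0216608 per month.
P(X ≤ 17.6) = 1 − e^(−λ·17.6) = 1 − e^(−0.38123) ≈ 0.317.

0.317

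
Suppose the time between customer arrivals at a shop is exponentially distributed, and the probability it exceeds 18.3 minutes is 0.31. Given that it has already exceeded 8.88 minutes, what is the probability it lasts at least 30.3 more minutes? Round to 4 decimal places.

From e^(−λ·18.3) = 0.31, λ = −ln(0.31)/18.3 = 0.0639991.
Memoryless: P(X > 8.88+30.3 | X > 8.88) = P(X > 30.3) = e^(−0.0639991·30.3) ≈ 0.1438.

0.1438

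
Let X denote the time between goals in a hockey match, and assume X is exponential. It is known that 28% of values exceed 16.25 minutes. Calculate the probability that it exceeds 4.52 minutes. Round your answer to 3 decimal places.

e^(−λ·16.25) = 0.28 ⇒ λ = −ln(0.28)/16.25 = 0.0783363.
P(X > 4.52) = e^(−0.0783363·4.52) = e^(−0.35408) ≈ 0.702.

0.702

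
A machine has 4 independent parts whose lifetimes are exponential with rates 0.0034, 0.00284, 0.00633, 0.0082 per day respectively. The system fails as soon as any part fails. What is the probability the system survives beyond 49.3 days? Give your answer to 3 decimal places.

0.359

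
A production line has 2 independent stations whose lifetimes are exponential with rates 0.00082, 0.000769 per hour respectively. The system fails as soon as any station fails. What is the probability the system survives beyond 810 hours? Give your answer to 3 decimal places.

0.276

The time to first failure is exponential with rate Σλ = 0.00082 + 0.000769 = 0.001589.
P(min > 810) = e^(−0.001589·810) = e^(−1.2871) ≈ 0.276.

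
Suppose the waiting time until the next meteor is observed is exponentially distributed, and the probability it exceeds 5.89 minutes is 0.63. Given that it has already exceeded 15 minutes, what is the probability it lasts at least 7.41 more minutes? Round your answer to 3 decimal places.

0.559

From e^(−λ·5.89) = 0.63, λ = −ln(0.63)/5.89 = 0.0784441.
Memoryless: P(X > 15+7.41 | X > 15) = P(X > 7.41) = e^(−0.0784441·7.41) ≈ 0.559.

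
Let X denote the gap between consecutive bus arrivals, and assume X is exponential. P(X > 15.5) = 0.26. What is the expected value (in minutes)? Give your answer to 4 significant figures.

11.51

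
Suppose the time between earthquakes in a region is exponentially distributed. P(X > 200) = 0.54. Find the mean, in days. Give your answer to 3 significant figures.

e^(−λ·200) = 0.54 ⇒ λ = −ln(0.54)/200 = 0.00308093.
Mean = 1/λ = 324.577 days.

325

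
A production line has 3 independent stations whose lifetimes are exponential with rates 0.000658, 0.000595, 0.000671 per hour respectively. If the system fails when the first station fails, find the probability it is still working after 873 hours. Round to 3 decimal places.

0.186

The time to first failure is exponential with rate Σλ = 0.000658 + 0.000595 + 0.000671 = 0.001924.
P(min > 873) = e^(−0.001924·873) = e^(−1.6797) ≈ 0.186.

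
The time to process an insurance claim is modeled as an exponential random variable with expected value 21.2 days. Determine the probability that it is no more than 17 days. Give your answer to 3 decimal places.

0.552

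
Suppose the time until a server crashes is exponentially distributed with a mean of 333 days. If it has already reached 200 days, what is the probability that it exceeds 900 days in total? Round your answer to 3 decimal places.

0.122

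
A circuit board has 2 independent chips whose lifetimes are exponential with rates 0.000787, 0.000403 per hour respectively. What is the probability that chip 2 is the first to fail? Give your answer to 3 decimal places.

The time to first failure is exponential with rate Σλ = 0.000787 + 0.000403 = 0.00119.
P(chip 2 first) = λ_2/Σλ = 0.000403/0.00119 ≈ 0.339.

0.339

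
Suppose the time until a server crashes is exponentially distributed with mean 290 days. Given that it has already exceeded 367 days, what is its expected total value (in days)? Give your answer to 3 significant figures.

657

The rate is λ = 1/290 = 0.00344828 per day.
By memorylessness, E[X | X > 367] = 367 + 1/λ = 367 + 290 = 657 days.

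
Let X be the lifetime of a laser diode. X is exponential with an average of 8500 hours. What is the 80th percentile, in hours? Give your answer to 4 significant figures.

13680

The rate is λ = 1/8500 = 0.000117647 per hour.
Set 1 − e^(−λt) = 0.8, so t = −ln(0.2)/λ = 1.6094/0.000117647 ≈ 13680.2 hours.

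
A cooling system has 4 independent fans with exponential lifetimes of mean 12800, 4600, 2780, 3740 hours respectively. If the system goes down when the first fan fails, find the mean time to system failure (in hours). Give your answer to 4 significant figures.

1084

The first failure time is exponential with rate Σλ_i = 1/12800 + 1/4600 + 1/2780 + 1/3740 = 0.000922608 per hour.
E[min] = 1/Σλ = 1/0.000922608 = 1083.88 hours.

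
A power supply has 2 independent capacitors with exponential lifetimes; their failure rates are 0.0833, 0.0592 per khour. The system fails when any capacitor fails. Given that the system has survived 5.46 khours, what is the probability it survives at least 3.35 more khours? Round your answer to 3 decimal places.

Time to first failure ~ Exp(Σλ) with Σλ = 0.1425.
By memorylessness, P(T > 5.46+3.35 | T > 5.46) = P(T > 3.35) = e^(−0.1425·3.35) ≈ 0.620.

0.620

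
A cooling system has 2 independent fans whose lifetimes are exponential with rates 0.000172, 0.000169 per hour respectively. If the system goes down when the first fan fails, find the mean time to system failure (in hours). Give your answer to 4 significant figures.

The time to first failure is exponential with rate Σλ = 0.000172 + 0.000169 = 0.000341.
E[min] = 1/Σλ = 1/0.000341 = 2932.55 hours.

2933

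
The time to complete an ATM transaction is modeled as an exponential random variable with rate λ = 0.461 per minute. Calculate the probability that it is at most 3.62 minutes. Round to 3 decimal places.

0.812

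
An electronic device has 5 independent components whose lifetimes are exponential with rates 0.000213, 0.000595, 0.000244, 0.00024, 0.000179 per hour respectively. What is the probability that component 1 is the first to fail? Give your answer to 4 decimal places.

0.1448

The time to first failure is exponential with rate Σλ = 0.000213 + 0.000595 + 0.000244 + 0.00024 + 0.000179 = 0.001471.
P(component 1 first) = λ_1/Σλ = 0.000213/0.001471 ≈ 0.1448.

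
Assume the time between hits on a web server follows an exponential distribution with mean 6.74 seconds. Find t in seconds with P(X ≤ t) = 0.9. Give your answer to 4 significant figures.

The rate is λ = 1/6.74 = 0.148368 per second.
Set 1 − e^(−λt) = 0.9, so t = −ln(0.1)/λ = 2.3026/0.148368 ≈ 15.5194 seconds.

15.52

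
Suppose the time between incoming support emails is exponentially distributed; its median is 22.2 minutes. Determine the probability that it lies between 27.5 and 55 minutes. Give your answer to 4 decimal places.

For an exponential, median = ln(2)/λ, so λ = ln 2 / 22.2 = 0.0312228 per minute.
P(27.5 < X < 55) = e^(−λ·27.5) − e^(−λ·55) = 0.42374 − 0.17956 ≈ 0.2442.

0.2442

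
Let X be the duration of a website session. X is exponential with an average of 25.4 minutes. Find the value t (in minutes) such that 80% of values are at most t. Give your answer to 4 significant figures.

40.88

The rate is λ = 1/25.4 = 0.0393701 per minute.
Set 1 − e^(−λt) = 0.8, so t = −ln(0.2)/λ = 1.6094/0.0393701 ≈ 40.8797 minutes.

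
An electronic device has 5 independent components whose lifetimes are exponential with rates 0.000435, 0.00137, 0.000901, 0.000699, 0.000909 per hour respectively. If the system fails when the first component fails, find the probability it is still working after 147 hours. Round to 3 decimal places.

The time to first failure is exponential with rate Σλ = 0.000435 + 0.00137 + 0.000901 + 0.000699 + 0.000909 = 0.004314.
P(min > 147) = e^(−0.004314·147) = e^(−0.63416) ≈ 0.530.

0.530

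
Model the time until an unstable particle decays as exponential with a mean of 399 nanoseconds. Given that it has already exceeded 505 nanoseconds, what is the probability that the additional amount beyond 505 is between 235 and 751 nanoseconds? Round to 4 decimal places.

0.4026

The rate is λ = 1/399 = 0.00250627 per nanosecond.
Memoryless: the residual past 505 is again Exp(λ).
P(235 < residual < 751) = e^(−λ·235) − e^(−λ·751) = 0.55490 − 0.15225 ≈ 0.4026.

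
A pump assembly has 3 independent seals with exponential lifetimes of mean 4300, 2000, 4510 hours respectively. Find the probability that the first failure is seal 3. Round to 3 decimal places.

Rates: λ_i = 1/mean_i → 0.000232558, 0.0005, 0.000221729; Σλ = 0.000954288.
P(seal 3 first) = λ_3/Σλ = 0.000221729/0.000954288 ≈ 0.232.

0.232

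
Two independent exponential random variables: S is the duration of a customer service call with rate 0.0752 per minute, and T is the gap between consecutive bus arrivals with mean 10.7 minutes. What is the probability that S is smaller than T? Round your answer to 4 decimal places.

0.4459

λ_1 = 0.0752, λ_2 = 1/10.7 = 0.0934579.
For independent exponentials, P(S < T) = λ_1/(λ_1+λ_2) = 0.0752/0.168658 ≈ 0.4459.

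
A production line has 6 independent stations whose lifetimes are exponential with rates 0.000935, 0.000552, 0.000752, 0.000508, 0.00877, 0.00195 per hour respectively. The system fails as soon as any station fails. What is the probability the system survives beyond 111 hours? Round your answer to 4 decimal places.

The time to first failure is exponential with rate Σλ = 0.000935 + 0.000552 + 0.000752 + 0.000508 + 0.00877 + 0.00195 = 0.013467.
P(min > 111) = e^(−0.013467·111) = e^(−1.4948) ≈ 0.2243.

0.2243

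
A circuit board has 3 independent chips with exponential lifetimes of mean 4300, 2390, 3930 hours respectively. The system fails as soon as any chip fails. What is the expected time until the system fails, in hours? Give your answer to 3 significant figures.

The first failure time is exponential with rate Σλ_i = 1/4300 + 1/2390 + 1/3930 = 0.000905421 per hour.
E[min] = 1/Σλ = 1/0.000905421 = 1104.46 hours.

1100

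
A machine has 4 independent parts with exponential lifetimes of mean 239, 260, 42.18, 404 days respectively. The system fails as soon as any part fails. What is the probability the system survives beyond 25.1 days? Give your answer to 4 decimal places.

0.4237

The first failure time is exponential with rate Σλ_i = 1/239 + 1/260 + 1/42.18 + 1/404 = 0.0342134 per day.
P(min > 25.1) = e^(−0.0342134·25.1) = e^(−0.85876) ≈ 0.4237.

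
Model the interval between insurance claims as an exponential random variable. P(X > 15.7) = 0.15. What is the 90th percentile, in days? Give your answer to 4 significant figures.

19.06

e^(−λ·15.7) = 0.15 ⇒ λ = −ln(0.15)/15.7 = 0.120836.
90th percentile: 1 − e^(−λt) = 0.9, t = −ln(0.1)/λ = 19.0555 days.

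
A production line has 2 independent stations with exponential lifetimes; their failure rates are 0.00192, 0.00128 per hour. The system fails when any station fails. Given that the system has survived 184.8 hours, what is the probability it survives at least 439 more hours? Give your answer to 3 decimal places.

Time to first failure ~ Exp(Σλ) with Σλ = 0.0032.
By memorylessness, P(T > 184.8+439 | T > 184.8) = P(T > 439) = e^(−0.0032·439) ≈ 0.245.

0.245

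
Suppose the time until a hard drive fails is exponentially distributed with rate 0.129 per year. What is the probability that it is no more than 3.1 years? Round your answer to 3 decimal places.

0.330

P(X ≤ 3.1) = 1 − e^(−λ·3.1) = 1 − e^(−0.3999) ≈ 0.330.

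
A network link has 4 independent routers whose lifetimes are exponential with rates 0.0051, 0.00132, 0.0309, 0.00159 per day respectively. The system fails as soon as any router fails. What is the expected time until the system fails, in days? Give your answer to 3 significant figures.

The time to first failure is exponential with rate Σλ = 0.0051 + 0.00132 + 0.0309 + 0.00159 = 0.03891.
E[min] = 1/Σλ = 1/0.03891 = 25.7003 days.

25.7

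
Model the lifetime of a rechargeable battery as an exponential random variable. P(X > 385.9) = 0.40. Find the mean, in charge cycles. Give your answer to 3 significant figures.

e^(−λ·385.9) = 0.40 ⇒ λ = −ln(0.40)/385.9 = 0.00237443.
Mean = 1/λ = 421.155 charge cycles.

421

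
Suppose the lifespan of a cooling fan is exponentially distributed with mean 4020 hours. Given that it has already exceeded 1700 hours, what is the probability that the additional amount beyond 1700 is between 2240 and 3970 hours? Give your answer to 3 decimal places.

0.200

The rate is λ = 1/4020 = 0.000248756 per hour.
Memoryless: the residual past 1700 is again Exp(λ).
P(2240 < residual < 3970) = e^(−λ·2240) − e^(−λ·3970) = 0.57280 − 0.37248 ≈ 0.200.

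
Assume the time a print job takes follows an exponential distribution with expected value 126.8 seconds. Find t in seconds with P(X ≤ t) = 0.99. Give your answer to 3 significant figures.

584

The rate is λ = 1/126.8 = 0.00788644 per second.
Set 1 − e^(−λt) = 0.99, so t = −ln(0.01)/λ = 4.6052/0.00788644 ≈ 583.936 seconds.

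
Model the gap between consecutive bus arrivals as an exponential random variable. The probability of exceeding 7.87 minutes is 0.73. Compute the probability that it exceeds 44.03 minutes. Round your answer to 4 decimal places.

e^(−λ·7.87) = 0.73 ⇒ λ = −ln(0.73)/7.87 = 0.0399887.
P(X > 44.03) = e^(−0.0399887·44.03) = e^(−1.7607) ≈ 0.1719.

0.1719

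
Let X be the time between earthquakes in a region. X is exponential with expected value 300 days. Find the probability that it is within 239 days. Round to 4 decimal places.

The rate is λ = 1/300 = 0.00333333 per day.
P(X ≤ 239) = 1 − e^(−λ·239) = 1 − e^(−0.79667) ≈ 0.5492.

0.5492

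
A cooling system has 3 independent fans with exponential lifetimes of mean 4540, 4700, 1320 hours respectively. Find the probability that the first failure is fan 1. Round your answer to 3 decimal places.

0.185

Rates: λ_i = 1/mean_i → 0.000220264, 0.000212766, 0.000757576; Σλ = 0.00119061.
P(fan 1 first) = λ_1/Σλ = 0.000220264/0.00119061 ≈ 0.185.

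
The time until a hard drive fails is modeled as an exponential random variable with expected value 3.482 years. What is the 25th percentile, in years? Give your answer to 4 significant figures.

1.002

The rate is λ = 1/3.482 = 0.287191 per year.
Set 1 − e^(−λt) = 0.25, so t = −ln(0.75)/λ = 0.28768/0.287191 ≈ 1.00171 years.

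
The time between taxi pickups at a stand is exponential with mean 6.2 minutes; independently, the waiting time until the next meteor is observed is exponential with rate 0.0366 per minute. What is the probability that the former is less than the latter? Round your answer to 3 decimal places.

λ_1 = 1/6.2 = 0.16129, λ_2 = 0.0366.
For independent exponentials, P(the former < the latter) = λ_1/(λ_1+λ_2) = 0.16129/0.19789 ≈ 0.815.

0.815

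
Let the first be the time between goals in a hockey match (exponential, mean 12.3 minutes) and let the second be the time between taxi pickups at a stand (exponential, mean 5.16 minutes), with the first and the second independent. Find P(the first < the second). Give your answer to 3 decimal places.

0.296

λ_1 = 1/12.3 = 0.0813008, λ_2 = 1/5.16 = 0.193798.
For independent exponentials, P(the first < the second) = λ_1/(λ_1+λ_2) = 0.0813008/0.275099 ≈ 0.296.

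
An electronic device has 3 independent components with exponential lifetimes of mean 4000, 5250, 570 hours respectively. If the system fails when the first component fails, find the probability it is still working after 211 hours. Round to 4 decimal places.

0.6293

The first failure time is exponential with rate Σλ_i = 1/4000 + 1/5250 + 1/570 = 0.00219486 per hour.
P(min > 211) = e^(−0.00219486·211) = e^(−0.46312) ≈ 0.6293.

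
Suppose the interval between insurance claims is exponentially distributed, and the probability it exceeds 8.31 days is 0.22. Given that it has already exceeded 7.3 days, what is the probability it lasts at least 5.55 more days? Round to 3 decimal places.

From e^(−λ·8.31) = 0.22, λ = −ln(0.22)/8.31 = 0.182206.
Memoryless: P(X > 7.3+5.55 | X > 7.3) = P(X > 5.55) = e^(−0.182206·5.55) ≈ 0.364.

0.364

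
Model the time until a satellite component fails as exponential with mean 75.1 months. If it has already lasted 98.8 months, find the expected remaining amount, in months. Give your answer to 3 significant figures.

75.1

The rate is λ = 1/75.1 = 0.0133156 per month.
By memorylessness, the remaining amount past any threshold is again Exp(λ) with mean 1/λ = 75.1 months.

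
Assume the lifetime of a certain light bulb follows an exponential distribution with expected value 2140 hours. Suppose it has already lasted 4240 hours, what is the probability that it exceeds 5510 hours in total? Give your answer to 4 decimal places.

The rate is λ = 1/2140 = 0.00046729 per hour.
The exponential is memoryless, so the remaining time is again Exp(λ): the condition X > 4240 is irrelevant.
P(X > 1270) = e^(−0.59346) ≈ 0.5524.

0.5524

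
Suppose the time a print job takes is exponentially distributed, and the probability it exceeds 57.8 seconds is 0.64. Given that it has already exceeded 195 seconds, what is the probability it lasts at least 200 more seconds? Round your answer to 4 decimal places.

0.2135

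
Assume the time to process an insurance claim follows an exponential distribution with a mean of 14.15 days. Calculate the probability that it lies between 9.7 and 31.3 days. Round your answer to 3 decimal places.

The rate is λ = 1/14.15 = 0.0706714 per day.
P(9.7 < X < 31.3) = e^(−λ·9.7) − e^(−λ·31.3) = 0.50383 − 0.10948 ≈ 0.394.

0.394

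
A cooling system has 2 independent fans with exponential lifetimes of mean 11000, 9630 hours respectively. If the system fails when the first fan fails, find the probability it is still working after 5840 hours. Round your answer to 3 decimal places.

The first failure time is exponential with rate Σλ_i = 1/11000 + 1/9630 = 0.000194751 per hour.
P(min > 5840) = e^(−0.000194751·5840) = e^(−1.1373) ≈ 0.321.

0.321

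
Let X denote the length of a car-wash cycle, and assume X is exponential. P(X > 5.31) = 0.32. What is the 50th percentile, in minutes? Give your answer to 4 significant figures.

3.230

e^(−λ·5.31) = 0.32 ⇒ λ = −ln(0.32)/5.31 = 0.214583.
50th percentile: 1 − e^(−λt) = 0.5, t = −ln(0.5)/λ = 3.23021 minutes.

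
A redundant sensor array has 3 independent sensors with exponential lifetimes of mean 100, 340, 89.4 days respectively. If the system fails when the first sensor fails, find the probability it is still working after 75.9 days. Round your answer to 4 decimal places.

The first failure time is exponential with rate Σλ_i = 1/100 + 1/340 + 1/89.4 = 0.0241269 per day.
P(min > 75.9) = e^(−0.0241269·75.9) = e^(−1.8312) ≈ 0.1602.

0.1602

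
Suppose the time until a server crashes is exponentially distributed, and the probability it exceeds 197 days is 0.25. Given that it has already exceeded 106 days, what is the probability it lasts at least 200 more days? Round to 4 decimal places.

0.2448

From e^(−λ·197) = 0.25, λ = −ln(0.25)/197 = 0.00703703.
Memoryless: P(X > 106+200 | X > 106) = P(X > 200) = e^(−0.00703703·200) ≈ 0.2448.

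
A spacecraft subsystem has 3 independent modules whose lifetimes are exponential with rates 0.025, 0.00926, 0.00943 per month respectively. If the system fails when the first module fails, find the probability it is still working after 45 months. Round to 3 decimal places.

The time to first failure is exponential with rate Σλ = 0.025 + 0.00926 + 0.00943 = 0.04369.
P(min > 45) = e^(−0.04369·45) = e^(−1.9661) ≈ 0.140.

0.140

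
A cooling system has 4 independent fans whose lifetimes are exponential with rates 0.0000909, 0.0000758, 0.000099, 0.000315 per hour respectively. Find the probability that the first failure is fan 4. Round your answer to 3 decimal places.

The time to first failure is exponential with rate Σλ = 0.0000909 + 0.0000758 + 0.000099 + 0.000315 = 0.0005807.
P(fan 4 first) = λ_4/Σλ = 0.000315/0.0005807 ≈ 0.542.

0.542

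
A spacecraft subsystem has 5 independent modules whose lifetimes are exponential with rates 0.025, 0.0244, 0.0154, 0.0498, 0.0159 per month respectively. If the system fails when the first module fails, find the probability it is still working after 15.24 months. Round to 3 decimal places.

0.137

The time to first failure is exponential with rate Σλ = 0.025 + 0.0244 + 0.0154 + 0.0498 + 0.0159 = 0.1305.
P(min > 15.24) = e^(−0.1305·15.24) = e^(−1.9888) ≈ 0.137.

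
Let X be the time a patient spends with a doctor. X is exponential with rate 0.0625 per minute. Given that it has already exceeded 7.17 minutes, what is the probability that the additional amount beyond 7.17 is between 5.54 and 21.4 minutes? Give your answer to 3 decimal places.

0.445

Memoryless: the residual past 7.17 is again Exp(λ).
P(5.54 < residual < 21.4) = e^(−λ·5.54) − e^(−λ·21.4) = 0.70734 − 0.26250 ≈ 0.445.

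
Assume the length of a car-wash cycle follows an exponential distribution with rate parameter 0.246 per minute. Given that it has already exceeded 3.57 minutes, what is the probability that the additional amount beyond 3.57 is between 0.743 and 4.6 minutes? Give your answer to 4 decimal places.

0.5104

Memoryless: the residual past 3.57 is again Exp(λ).
P(0.743 < residual < 4.6) = e^(−λ·0.743) − e^(−λ·4.6) = 0.83295 − 0.32252 ≈ 0.5104.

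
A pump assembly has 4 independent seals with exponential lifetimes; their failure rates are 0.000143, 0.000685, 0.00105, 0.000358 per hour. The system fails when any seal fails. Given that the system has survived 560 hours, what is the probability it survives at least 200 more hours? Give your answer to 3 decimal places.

Time to first failure ~ Exp(Σλ) with Σλ = 0.002236.
By memorylessness, P(T > 560+200 | T > 560) = P(T > 200) = e^(−0.002236·200) ≈ 0.639.

0.639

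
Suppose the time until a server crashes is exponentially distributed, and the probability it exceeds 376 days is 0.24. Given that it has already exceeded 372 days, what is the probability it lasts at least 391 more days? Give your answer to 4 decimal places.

From e^(−λ·376) = 0.24, λ = −ln(0.24)/376 = 0.00379552.
Memoryless: P(X > 372+391 | X > 372) = P(X > 391) = e^(−0.00379552·391) ≈ 0.2267.

0.2267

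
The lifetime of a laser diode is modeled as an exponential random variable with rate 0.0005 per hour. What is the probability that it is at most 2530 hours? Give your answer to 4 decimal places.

0.7178

P(X ≤ 2530) = 1 − e^(−λ·2530) = 1 − e^(−1.265) ≈ 0.7178.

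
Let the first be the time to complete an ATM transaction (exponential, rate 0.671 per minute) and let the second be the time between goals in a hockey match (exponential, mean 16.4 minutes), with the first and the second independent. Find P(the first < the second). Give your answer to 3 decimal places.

0.917

λ_1 = 0.671, λ_2 = 1/16.4 = 0.0609756.
For independent exponentials, P(the first < the second) = λ_1/(λ_1+λ_2) = 0.671/0.731976 ≈ 0.917.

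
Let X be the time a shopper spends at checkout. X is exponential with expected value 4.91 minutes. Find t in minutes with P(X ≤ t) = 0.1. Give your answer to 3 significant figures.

0.517

The rate is λ = 1/4.91 = 0.203666 per minute.
Set 1 − e^(−λt) = 0.1, so t = −ln(0.9)/λ = 0.10536/0.203666 ≈ 0.51732 minutes.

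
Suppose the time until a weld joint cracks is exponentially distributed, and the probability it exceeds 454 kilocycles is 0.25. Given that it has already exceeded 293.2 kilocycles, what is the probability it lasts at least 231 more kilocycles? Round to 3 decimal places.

0.494

From e^(−λ·454) = 0.25, λ = −ln(0.25)/454 = 0.00305351.
Memoryless: P(X > 293.2+231 | X > 293.2) = P(X > 231) = e^(−0.00305351·231) ≈ 0.494.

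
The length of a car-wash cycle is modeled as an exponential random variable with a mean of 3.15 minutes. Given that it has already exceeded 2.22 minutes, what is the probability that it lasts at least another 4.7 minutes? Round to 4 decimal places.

0.2249

The rate is λ = 1/3.15 = 0.31746 per minute.
The exponential is memoryless, so the remaining time is again Exp(λ): the condition X > 2.22 is irrelevant.
P(X > 4.7) = e^(−1.4921) ≈ 0.2249.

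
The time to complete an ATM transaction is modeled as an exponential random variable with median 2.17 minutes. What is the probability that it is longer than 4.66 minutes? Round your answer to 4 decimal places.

For an exponential, median = ln(2)/λ, so λ = ln 2 / 2.17 = 0.319423 per minute.
P(X > 4.66) = e^(−λ·4.66) = e^(−1.4885) ≈ 0.2257.

0.2257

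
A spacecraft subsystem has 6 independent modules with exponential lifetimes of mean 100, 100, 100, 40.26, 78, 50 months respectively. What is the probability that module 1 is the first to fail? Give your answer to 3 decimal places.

0.114

Rates: λ_i = 1/mean_i → 0.01, 0.01, 0.01, 0.0248385, 0.0128205, 0.02; Σλ = 0.0876591.
P(module 1 first) = λ_1/Σλ = 0.01/0.0876591 ≈ 0.114.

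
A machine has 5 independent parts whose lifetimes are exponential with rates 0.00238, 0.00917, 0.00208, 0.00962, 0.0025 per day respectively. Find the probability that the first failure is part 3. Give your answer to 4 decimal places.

0.0808

The time to first failure is exponential with rate Σλ = 0.00238 + 0.00917 + 0.00208 + 0.00962 + 0.0025 = 0.02575.
P(part 3 first) = λ_3/Σλ = 0.00208/0.02575 ≈ 0.0808.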